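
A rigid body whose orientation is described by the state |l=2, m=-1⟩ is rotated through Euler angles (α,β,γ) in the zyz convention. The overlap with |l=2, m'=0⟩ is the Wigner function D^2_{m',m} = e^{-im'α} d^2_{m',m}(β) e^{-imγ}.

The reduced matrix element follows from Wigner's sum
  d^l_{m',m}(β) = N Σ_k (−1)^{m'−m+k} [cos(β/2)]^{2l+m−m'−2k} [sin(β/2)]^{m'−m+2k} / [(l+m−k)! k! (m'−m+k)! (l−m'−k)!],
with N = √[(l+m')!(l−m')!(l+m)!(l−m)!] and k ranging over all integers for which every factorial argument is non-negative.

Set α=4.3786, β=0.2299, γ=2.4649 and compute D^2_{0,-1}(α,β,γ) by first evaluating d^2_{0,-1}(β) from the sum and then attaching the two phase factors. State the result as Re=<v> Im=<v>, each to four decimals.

Re=0.2119 Im=-0.1702

First d^2_{0,-1}(β=0.2299), then the phase factors e^{-i(0)α} and e^{-i(-1)γ}:
c=cos(0.2299/2)=0.993401, s=sin(0.2299/2)=0.114697; N=√[2·2·1·6]=4.898979
k∈{0,1} keeps every argument non-negative
  k=0: (−1)^1·4.8990/(2)·0.9934^3·0.1147^1 = -0.275423
  k=1: (−1)^2·4.8990/(2)·0.9934^1·0.1147^3 = +0.003672
d^2_{0,-1}(0.2299) = -0.275423 +0.003672 = -0.271752
D = (+1.000000+0.000000i)·(-0.271752)·(-0.779648+0.626218i) = +0.211871-0.170176i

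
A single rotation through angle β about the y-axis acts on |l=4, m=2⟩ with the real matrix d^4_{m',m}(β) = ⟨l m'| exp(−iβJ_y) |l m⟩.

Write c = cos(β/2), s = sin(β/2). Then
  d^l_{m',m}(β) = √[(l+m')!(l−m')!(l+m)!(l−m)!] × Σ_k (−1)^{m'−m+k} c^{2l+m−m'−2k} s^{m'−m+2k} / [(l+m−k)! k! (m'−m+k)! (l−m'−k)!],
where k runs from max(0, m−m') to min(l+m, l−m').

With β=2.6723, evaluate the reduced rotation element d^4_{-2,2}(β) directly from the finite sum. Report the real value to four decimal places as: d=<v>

d^4_{-2,2}(β=2.6723) via Wigner's sum:
Half-angle: c=0.232499, s=0.972597. N=√(2·720·720·2)=1440.000000
Admissible k: 4..6 (factorial args all ≥0)
  k=4: (−1)^0·1440.0000/(96)·0.2325^4·0.9726^4 = +0.039220
  k=5: (−1)^1·1440.0000/(120)·0.2325^2·0.9726^6 = -0.549060
  k=6: (−1)^2·1440.0000/(1440)·0.2325^0·0.9726^8 = +0.800686
d^4_{-2,2}(2.6723) = +0.039220 -0.549060 +0.800686 = +0.290845

d=0.2908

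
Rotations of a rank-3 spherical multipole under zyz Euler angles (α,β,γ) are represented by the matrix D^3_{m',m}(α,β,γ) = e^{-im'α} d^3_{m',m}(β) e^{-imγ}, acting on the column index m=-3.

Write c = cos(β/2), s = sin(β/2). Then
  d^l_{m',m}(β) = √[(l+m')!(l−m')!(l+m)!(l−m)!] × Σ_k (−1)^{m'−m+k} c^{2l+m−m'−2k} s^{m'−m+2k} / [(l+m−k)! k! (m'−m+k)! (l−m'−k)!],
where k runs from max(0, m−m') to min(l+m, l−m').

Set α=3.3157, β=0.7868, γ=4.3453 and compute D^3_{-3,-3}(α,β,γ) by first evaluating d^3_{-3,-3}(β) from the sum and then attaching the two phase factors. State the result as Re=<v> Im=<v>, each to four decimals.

First d^3_{-3,-3}(β=0.7868), then the phase factors e^{-i(-3)α} and e^{-i(-3)γ}:
Half-angle: c=0.923611, s=0.383331. N=√(1·720·1·720)=720.000000
k∈{0} keeps every argument non-negative
  k=0: (−1)^0·720.0000/(720)·0.9236^6·0.3833^0 = +0.620776
d^3_{-3,-3}(0.7868) = +0.620776
Phases: e^{-i·(-3)·3.3157}=-0.866663-0.498894i, e^{-i·(-3)·4.3453}=+0.891781+0.452467i ⇒ D=-0.339652-0.519614i

Re=-0.3397 Im=-0.5196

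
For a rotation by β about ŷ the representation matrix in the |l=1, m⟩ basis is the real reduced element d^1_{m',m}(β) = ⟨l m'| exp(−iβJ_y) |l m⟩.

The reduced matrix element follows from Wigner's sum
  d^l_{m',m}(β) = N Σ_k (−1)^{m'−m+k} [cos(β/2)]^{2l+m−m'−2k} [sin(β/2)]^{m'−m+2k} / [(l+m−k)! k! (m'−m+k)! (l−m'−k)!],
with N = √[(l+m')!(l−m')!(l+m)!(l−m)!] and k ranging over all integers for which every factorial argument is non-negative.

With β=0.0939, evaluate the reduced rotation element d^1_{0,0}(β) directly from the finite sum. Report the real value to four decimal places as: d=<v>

d=0.9956

d^1_{0,0}(β=0.0939) via Wigner's sum:
c=cos(0.0939/2)=0.998898, s=sin(0.0939/2)=0.046933; N=√[1·1·1·1]=1.000000
The bounds max(0,m−m')=0 and min(l+m,l−m')=1 give 2 terms
  k=0: (−1)^0·1.0000/(1)·0.9989^2·0.0469^0 = +0.997797
  k=1: (−1)^1·1.0000/(1)·0.9989^0·0.0469^2 = -0.002203
d^1_{0,0}(0.0939) = +0.997797 -0.002203 = +0.995595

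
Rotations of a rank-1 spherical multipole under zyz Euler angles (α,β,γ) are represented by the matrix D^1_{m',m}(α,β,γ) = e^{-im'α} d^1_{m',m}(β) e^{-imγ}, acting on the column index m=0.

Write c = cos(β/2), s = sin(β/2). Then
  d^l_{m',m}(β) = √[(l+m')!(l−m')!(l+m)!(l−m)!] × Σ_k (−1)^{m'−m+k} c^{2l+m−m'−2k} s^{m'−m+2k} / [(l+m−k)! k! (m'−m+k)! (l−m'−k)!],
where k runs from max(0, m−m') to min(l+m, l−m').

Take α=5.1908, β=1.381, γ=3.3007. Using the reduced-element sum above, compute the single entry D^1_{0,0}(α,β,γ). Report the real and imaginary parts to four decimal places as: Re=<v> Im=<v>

Split into d^1_{0,0}(β=1.381) × two z-phases.
Half-angle: c=0.770928, s=0.636923. N=√(1·1·1·1)=1.000000
k: max(0,(0)−(0))=0 … min(1+(0),1−(0))=1
  k=0: (−1)^0·1.0000/(1)·0.7709^2·0.6369^0 = +0.594329
  k=1: (−1)^1·1.0000/(1)·0.7709^0·0.6369^2 = -0.405671
d^1_{0,0}(1.381) = +0.594329 -0.405671 = +0.188659
Attach z-rotation phases: D = e^{-i(0)(5.1908)}·(+0.188659)·e^{-i(0)(3.3007)} = +0.188659+0.000000i

Re=0.1887 Im=0.0000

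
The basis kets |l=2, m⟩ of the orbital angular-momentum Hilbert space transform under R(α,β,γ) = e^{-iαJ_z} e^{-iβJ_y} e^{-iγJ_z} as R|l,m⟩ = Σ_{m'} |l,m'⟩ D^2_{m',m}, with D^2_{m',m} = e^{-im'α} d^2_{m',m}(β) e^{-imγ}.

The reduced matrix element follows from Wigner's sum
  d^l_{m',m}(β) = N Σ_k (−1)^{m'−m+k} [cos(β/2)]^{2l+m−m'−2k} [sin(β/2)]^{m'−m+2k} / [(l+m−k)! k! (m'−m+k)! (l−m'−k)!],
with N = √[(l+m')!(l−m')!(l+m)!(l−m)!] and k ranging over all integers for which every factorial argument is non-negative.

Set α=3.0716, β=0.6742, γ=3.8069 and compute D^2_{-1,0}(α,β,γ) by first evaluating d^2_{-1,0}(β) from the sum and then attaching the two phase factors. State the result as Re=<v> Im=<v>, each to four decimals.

Re=-0.5958 Im=0.0418

D^2_{-1,0}(3.0716,0.6742,3.8069) = e^{-i·-1·3.0716}·d^2_{-1,0}(0.6742)·e^{-i·0·3.8069}. Compute d first:
With c≡cos(β/2)=0.943718 and s≡sin(β/2)=0.330752, N=[1·6·2·2]^{1/2}=4.898979
The bounds max(0,m−m')=1 and min(l+m,l−m')=2 give 2 terms
  k=1: (−1)^0·4.8990/(2)·0.9437^3·0.3308^1 = +0.680933
  k=2: (−1)^1·4.8990/(2)·0.9437^1·0.3308^3 = -0.083642
d^2_{-1,0}(0.6742) = +0.680933 -0.083642 = +0.597291
Phases: e^{-i·(-1)·3.0716}=-0.997552+0.069936i, e^{-i·(0)·3.8069}=+1.000000+0.000000i ⇒ D=-0.595828+0.041772i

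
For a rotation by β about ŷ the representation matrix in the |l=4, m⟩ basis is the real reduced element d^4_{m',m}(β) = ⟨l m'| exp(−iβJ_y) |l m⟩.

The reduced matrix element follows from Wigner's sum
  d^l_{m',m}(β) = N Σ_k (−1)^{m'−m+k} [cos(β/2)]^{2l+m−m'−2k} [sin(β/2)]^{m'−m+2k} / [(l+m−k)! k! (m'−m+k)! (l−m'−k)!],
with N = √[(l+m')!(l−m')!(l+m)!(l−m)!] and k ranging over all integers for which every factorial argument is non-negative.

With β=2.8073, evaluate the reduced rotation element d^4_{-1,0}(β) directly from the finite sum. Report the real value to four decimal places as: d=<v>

d^4_{-1,0}(β=2.8073) via Wigner's sum:
With c≡cos(β/2)=0.166369 and s≡sin(β/2)=0.986064, N=[6·120·24·24]^{1/2}=643.987578
k: max(0,(0)−(-1))=1 … min(4+(0),4−(-1))=4
  k=1: (−1)^0·643.9876/(144)·0.1664^7·0.9861^1 = +0.000016
  k=2: (−1)^1·643.9876/(24)·0.1664^5·0.9861^3 = -0.003279
  k=3: (−1)^2·643.9876/(24)·0.1664^3·0.9861^5 = +0.115188
  k=4: (−1)^3·643.9876/(144)·0.1664^1·0.9861^7 = -0.674407
d^4_{-1,0}(2.8073) = +0.000016 -0.003279 +0.115188 -0.674407 = -0.562482

d=-0.5625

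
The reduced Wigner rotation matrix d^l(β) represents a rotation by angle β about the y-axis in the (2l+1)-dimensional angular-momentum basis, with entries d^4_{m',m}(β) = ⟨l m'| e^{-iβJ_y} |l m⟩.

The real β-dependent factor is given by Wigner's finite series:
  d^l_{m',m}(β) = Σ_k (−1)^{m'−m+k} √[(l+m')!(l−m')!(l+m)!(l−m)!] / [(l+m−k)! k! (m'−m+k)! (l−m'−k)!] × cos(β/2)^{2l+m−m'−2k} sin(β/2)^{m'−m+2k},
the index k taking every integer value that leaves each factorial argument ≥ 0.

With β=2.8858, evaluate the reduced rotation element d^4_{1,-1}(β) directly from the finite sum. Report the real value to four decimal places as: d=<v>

d^4_{1,-1}(β=2.8858) via Wigner's sum:
c=cos(2.8858/2)=0.127548, s=sin(2.8858/2)=0.991832; N=√[120·6·6·120]=720.000000
k∈{0,1,2,3} keeps every argument non-negative
  k=0: (−1)^2·720.0000/(72)·0.1275^6·0.9918^2 = +0.000042
  k=1: (−1)^3·720.0000/(24)·0.1275^4·0.9918^4 = -0.007684
  k=2: (−1)^4·720.0000/(48)·0.1275^2·0.9918^6 = +0.232310
  k=3: (−1)^5·720.0000/(720)·0.1275^0·0.9918^8 = -0.936497
d^4_{1,-1}(2.8858) = +0.000042 -0.007684 +0.232310 -0.936497 = -0.711828

d=-0.7118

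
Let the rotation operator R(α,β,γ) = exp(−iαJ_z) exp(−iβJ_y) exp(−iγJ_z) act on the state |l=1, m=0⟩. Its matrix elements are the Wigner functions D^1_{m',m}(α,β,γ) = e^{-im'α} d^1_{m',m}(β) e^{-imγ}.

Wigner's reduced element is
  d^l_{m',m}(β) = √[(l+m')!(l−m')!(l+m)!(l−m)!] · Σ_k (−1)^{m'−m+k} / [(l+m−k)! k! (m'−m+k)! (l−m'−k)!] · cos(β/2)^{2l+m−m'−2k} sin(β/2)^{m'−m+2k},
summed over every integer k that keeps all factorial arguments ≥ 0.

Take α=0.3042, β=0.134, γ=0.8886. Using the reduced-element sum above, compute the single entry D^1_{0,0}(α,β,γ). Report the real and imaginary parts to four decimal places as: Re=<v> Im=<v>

Split into d^1_{0,0}(β=0.134) × two z-phases.
With c≡cos(β/2)=0.997756 and s≡sin(β/2)=0.066950, N=[1·1·1·1]^{1/2}=1.000000
Admissible k: 0..1 (factorial args all ≥0)
  k=0: (−1)^0·1.0000/(1)·0.9978^2·0.0669^0 = +0.995518
  k=1: (−1)^1·1.0000/(1)·0.9978^0·0.0669^2 = -0.004482
d^1_{0,0}(0.134) = +0.995518 -0.004482 = +0.991035
Attach z-rotation phases: D = e^{-i(0)(0.3042)}·(+0.991035)·e^{-i(0)(0.8886)} = +0.991035+0.000000i

Re=0.9910 Im=0.0000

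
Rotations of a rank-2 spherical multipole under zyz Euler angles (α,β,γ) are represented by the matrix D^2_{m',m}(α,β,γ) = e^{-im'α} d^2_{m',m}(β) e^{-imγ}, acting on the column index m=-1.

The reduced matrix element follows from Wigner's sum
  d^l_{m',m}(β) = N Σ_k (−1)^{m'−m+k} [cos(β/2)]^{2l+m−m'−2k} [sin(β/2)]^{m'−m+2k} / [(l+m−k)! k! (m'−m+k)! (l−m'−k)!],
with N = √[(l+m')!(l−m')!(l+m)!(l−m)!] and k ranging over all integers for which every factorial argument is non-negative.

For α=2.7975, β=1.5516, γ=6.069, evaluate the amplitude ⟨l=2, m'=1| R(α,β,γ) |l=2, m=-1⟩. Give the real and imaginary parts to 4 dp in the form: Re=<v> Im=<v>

D^2_{1,-1}(2.7975,1.5516,6.069) = e^{-i·1·2.7975}·d^2_{1,-1}(1.5516)·e^{-i·-1·6.069}. Compute d first:
With c≡cos(β/2)=0.713861 and s≡sin(β/2)=0.700287, N=[6·1·1·6]^{1/2}=6.000000
Admissible k: 0..1 (factorial args all ≥0)
  k=0: (−1)^2·6.0000/(2)·0.7139^2·0.7003^2 = +0.749724
  k=1: (−1)^3·6.0000/(6)·0.7139^0·0.7003^4 = -0.240495
d^2_{1,-1}(1.5516) = +0.749724 -0.240495 = +0.509229
Attach z-rotation phases: D = e^{-i(1)(2.7975)}·(+0.509229)·e^{-i(-1)(6.069)} = -0.504938-0.065967i

Re=-0.5049 Im=-0.0660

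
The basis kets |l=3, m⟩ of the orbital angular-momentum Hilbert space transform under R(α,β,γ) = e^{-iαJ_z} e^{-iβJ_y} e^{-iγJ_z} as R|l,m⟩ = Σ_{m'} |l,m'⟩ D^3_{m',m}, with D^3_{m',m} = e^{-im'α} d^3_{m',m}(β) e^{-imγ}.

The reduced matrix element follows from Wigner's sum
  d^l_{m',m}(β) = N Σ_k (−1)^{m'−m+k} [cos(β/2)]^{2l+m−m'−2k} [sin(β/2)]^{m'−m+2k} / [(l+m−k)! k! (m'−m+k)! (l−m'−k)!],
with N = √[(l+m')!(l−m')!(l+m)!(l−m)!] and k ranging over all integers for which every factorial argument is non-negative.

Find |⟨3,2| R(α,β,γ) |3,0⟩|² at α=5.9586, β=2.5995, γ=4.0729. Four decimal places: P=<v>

P=0.0975

First d^3_{2,0}(β=2.5995), then the phase factors e^{-i(2)α} and e^{-i(0)γ}:
c=cos(2.5995/2)=0.267740, s=sin(2.5995/2)=0.963491; N=√[120·1·6·6]=65.726707
Admissible k: 0..1 (factorial args all ≥0)
  k=0: (−1)^2·65.7267/(12)·0.2677^4·0.9635^2 = +0.026128
  k=1: (−1)^3·65.7267/(12)·0.2677^2·0.9635^4 = -0.338359
d^3_{2,0}(2.5995) = +0.026128 -0.338359 = -0.312231
|D^3_{2,0}|² = |d^3_{2,0}(β)|² = (-0.312231)² = 0.097488 (the z-rotation phases have unit modulus)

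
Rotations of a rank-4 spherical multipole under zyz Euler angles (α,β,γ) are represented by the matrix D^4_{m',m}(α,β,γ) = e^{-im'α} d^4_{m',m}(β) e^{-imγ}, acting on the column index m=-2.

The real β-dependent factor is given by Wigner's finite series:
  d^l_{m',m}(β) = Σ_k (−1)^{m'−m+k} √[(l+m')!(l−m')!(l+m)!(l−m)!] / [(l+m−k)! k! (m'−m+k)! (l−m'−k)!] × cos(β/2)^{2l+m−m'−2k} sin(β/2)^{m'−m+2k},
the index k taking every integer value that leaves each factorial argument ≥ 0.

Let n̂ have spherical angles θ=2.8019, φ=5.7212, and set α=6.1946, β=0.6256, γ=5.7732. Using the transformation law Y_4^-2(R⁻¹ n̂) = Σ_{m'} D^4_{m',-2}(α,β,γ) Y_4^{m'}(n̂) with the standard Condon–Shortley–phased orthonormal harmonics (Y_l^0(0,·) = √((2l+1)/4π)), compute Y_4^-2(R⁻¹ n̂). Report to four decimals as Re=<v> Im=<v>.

Re=0.2517 Im=-0.1879

Need the full column D^4_{m',-2} for m'=−4..4 at α=6.1946, β=0.6256, γ=5.7732.
cos(β/2)=0.951476, sin(β/2)=0.307724
d^4_{-4,-2}: single k=2 term ⇒ +0.371782;  D = +0.072580-0.364628i
d^4_{-3,-2}: k∈[1..2] ⇒ +0.812848 -0.255069 = +0.557779;  D = +0.156861-0.535268i
d^4_{-2,-2}: k∈[0..2] ⇒ +0.671710 -0.843121 +0.110237 = -0.061175;  D = -0.022330+0.056954i
d^4_{-1,-2}: k∈[0..2] ⇒ -0.921683 +0.482035 -0.033614 = -0.473261;  D = -0.211053+0.423595i
d^4_{0,-2}: k∈[0..2] ⇒ +0.666546 -0.185920 +0.007293 = +0.487919;  D = +0.255372-0.415752i
d^4_{1,-2}: k∈[0..2] ⇒ -0.321357 +0.050420 -0.001055 = -0.271991;  D = -0.162303+0.218259i
d^4_{2,-2}: k∈[0..2] ⇒ +0.110237 -0.009225 +0.000080 = +0.101093;  D = +0.067265-0.075467i
d^4_{3,-2}: k∈[0..1] ⇒ -0.026680 +0.000930 = -0.025750;  D = -0.018767+0.017631i
d^4_{4,-2}: single k=0 term ⇒ +0.004068;  D = +0.003199-0.002512i
Y_4^{m'}(θ=2.8019,φ=5.7212) and Σ D·Y over m':
  (+0.0726-0.3646i)·(-0.0034+0.0043i)  (+0.1569-0.5353i)·(+0.0050-0.0434i)  (-0.0223+0.0570i)·(+0.0838+0.1749i)  (-0.2111+0.4236i)·(-0.4053-0.2552i)  (+0.2554-0.4158i)·(+0.4221+0.0000i)  (-0.1623+0.2183i)·(+0.4053-0.2552i)  (+0.0673-0.0755i)·(+0.0838-0.1749i)  (-0.0188+0.0176i)·(-0.0050-0.0434i)  (+0.0032-0.0025i)·(-0.0034-0.0043i)
Y_4^-2(R⁻¹ n̂) = +0.251706-0.187877i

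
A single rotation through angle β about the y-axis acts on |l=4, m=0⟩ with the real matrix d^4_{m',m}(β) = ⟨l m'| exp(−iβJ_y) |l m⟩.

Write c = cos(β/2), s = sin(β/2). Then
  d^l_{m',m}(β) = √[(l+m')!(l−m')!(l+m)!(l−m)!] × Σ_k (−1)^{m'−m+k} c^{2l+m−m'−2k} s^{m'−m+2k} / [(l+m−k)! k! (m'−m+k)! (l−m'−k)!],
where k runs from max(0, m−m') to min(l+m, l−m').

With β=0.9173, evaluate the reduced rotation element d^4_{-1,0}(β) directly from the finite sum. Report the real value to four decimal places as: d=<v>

d^4_{-1,0}(β=0.9173) via Wigner's sum:
Half-angle: c=0.896651, s=0.442738. N=√(6·120·24·24)=643.987578
Admissible k: 1..4 (factorial args all ≥0)
  k=1: (−1)^0·643.9876/(144)·0.8967^7·0.4427^1 = +0.922627
  k=2: (−1)^1·643.9876/(24)·0.8967^5·0.4427^3 = -1.349659
  k=3: (−1)^2·643.9876/(24)·0.8967^3·0.4427^5 = +0.329057
  k=4: (−1)^3·643.9876/(144)·0.8967^1·0.4427^7 = -0.013371
d^4_{-1,0}(0.9173) = +0.922627 -1.349659 +0.329057 -0.013371 = -0.111347

d=-0.1113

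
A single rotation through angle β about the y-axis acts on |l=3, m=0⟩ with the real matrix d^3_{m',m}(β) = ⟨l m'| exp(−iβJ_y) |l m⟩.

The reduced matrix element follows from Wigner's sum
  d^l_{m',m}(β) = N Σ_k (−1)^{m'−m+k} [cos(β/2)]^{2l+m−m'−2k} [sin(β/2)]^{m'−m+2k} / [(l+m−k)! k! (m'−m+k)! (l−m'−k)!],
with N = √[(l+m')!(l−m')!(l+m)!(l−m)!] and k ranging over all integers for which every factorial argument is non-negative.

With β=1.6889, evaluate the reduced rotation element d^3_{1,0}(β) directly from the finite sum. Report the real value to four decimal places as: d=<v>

d=0.4001

d^3_{1,0}(β=1.6889) via Wigner's sum:
c=cos(1.6889/2)=0.664143, s=sin(1.6889/2)=0.747606; N=√[24·2·6·6]=41.569219
The bounds max(0,m−m')=0 and min(l+m,l−m')=2 give 3 terms
  k=0: (−1)^1·41.5692/(12)·0.6641^5·0.7476^1 = -0.334634
  k=1: (−1)^2·41.5692/(4)·0.6641^3·0.7476^3 = +1.272079
  k=2: (−1)^3·41.5692/(12)·0.6641^1·0.7476^5 = -0.537299
d^3_{1,0}(1.6889) = -0.334634 +1.272079 -0.537299 = +0.400146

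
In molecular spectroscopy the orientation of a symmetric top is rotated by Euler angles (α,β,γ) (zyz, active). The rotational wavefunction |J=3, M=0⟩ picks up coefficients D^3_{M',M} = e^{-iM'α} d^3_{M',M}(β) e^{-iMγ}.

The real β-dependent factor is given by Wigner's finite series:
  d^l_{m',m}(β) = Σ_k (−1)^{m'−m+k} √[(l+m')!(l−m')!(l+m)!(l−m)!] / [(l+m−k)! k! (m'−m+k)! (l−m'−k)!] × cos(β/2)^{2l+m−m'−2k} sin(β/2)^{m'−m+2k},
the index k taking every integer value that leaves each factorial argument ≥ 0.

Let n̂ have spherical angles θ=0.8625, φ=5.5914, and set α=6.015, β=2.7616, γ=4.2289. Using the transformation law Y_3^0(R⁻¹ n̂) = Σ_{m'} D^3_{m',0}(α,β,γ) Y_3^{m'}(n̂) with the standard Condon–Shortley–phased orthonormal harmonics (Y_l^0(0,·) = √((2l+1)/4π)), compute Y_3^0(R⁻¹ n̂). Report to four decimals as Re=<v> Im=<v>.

Need the full column D^3_{m',0} for m'=−3..3 at α=6.015, β=2.7616, γ=4.2289.
cos(β/2)=0.188855, sin(β/2)=0.982005
d^3_{-3,0}: single k=3 term ⇒ +0.028526;  D = +0.019781-0.020554i
d^3_{-2,0}: k∈[2..3] ⇒ +0.006719 -0.181666 = -0.174947;  D = -0.150379+0.089401i
d^3_{-1,0}: k∈[1..3] ⇒ +0.000817 -0.066289 +0.597431 = +0.531960;  D = +0.512944-0.140960i
d^3_{0,0}: k∈[0..3] ⇒ +0.000045 -0.011040 +0.298508 -0.896772 = -0.609259;  D = -0.609259+0.000000i
d^3_{1,0}: k∈[0..2] ⇒ -0.000817 +0.066289 -0.597431 = -0.531960;  D = -0.512944-0.140960i
d^3_{2,0}: k∈[0..1] ⇒ +0.006719 -0.181666 = -0.174947;  D = -0.150379-0.089401i
d^3_{3,0}: single k=0 term ⇒ -0.028526;  D = -0.019781-0.020554i
Y_3^{m'}(θ=0.8625,φ=5.5914) and Σ D·Y over m':
  (+0.0198-0.0206i)·(-0.0884+0.1600i)  (-0.1504+0.0894i)·(+0.0714+0.3768i)  (+0.5129-0.1410i)·(+0.2109+0.1747i)  (-0.6093+0.0000i)·(-0.2146+0.0000i)  (-0.5129-0.1410i)·(-0.2109+0.1747i)  (-0.1504-0.0894i)·(+0.0714-0.3768i)  (-0.0198-0.0206i)·(+0.0884+0.1600i)
Y_3^0(R⁻¹ n̂) = +0.310666-0.000000i

Re=0.3107 Im=0.0000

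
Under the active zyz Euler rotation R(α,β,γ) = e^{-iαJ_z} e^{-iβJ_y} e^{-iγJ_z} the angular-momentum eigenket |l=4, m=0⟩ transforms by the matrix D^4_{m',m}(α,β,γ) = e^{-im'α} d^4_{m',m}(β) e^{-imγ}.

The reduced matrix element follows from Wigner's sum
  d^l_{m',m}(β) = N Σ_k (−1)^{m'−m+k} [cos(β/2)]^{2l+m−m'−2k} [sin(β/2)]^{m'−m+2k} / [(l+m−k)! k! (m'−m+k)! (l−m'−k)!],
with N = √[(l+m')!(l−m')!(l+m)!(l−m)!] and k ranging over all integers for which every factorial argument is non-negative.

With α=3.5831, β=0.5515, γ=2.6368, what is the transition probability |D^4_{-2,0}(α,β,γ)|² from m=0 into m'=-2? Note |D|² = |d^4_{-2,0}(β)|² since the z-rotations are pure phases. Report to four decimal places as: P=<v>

First d^4_{-2,0}(β=0.5515), then the phase factors e^{-i(-2)α} and e^{-i(0)γ}:
Half-angle: c=0.962221, s=0.272269. N=√(2·720·24·24)=910.735966
k: max(0,(0)−(-2))=2 … min(4+(0),4−(-2))=4
  k=2: (−1)^0·910.7360/(96)·0.9622^6·0.2723^2 = +0.558170
  k=3: (−1)^1·910.7360/(36)·0.9622^4·0.2723^4 = -0.119174
  k=4: (−1)^2·910.7360/(96)·0.9622^2·0.2723^6 = +0.003578
d^4_{-2,0}(0.5515) = +0.558170 -0.119174 +0.003578 = +0.442574
|D^4_{-2,0}|² = |d^4_{-2,0}(β)|² = (+0.442574)² = 0.195872 (the z-rotation phases have unit modulus)

P=0.1959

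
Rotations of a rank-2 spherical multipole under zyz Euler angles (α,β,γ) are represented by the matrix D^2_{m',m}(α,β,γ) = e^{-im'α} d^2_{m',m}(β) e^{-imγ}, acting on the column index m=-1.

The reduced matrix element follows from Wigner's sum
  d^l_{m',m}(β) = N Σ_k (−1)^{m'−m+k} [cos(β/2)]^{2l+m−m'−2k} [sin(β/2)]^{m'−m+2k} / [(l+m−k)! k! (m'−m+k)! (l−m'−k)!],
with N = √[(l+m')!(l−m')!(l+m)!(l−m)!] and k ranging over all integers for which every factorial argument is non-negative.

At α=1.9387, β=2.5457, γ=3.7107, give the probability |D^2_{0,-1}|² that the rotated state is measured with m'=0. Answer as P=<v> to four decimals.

Split into d^2_{0,-1}(β=2.5457) × two z-phases.
Half-angle: c=0.293558, s=0.955941. N=√(2·2·1·6)=4.898979
k∈{0,1} keeps every argument non-negative
  k=0: (−1)^1·4.8990/(2)·0.2936^3·0.9559^1 = -0.059236
  k=1: (−1)^2·4.8990/(2)·0.2936^1·0.9559^3 = +0.628149
d^2_{0,-1}(2.5457) = -0.059236 +0.628149 = +0.568913
|D^2_{0,-1}|² = |d^2_{0,-1}(β)|² = (+0.568913)² = 0.323662 (the z-rotation phases have unit modulus)

P=0.3237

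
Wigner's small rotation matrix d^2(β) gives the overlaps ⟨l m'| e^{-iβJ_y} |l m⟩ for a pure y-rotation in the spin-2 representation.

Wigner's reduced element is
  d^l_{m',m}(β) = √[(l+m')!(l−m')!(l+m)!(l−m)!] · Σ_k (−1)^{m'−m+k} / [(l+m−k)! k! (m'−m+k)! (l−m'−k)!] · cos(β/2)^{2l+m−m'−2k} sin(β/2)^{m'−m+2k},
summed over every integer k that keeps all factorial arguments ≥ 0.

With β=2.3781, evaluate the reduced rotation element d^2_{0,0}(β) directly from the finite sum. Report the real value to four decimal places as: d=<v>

d^2_{0,0}(β=2.3781) via Wigner's sum:
With c≡cos(β/2)=0.372542 and s≡sin(β/2)=0.928015, N=[2·2·2·2]^{1/2}=4.000000
k: max(0,(0)−(0))=0 … min(2+(0),2−(0))=2
  k=0: (−1)^0·4.0000/(4)·0.3725^4·0.9280^0 = +0.019262
  k=1: (−1)^1·4.0000/(1)·0.3725^2·0.9280^2 = -0.478101
  k=2: (−1)^2·4.0000/(4)·0.3725^0·0.9280^4 = +0.741687
d^2_{0,0}(2.3781) = +0.019262 -0.478101 +0.741687 = +0.282848

d=0.2828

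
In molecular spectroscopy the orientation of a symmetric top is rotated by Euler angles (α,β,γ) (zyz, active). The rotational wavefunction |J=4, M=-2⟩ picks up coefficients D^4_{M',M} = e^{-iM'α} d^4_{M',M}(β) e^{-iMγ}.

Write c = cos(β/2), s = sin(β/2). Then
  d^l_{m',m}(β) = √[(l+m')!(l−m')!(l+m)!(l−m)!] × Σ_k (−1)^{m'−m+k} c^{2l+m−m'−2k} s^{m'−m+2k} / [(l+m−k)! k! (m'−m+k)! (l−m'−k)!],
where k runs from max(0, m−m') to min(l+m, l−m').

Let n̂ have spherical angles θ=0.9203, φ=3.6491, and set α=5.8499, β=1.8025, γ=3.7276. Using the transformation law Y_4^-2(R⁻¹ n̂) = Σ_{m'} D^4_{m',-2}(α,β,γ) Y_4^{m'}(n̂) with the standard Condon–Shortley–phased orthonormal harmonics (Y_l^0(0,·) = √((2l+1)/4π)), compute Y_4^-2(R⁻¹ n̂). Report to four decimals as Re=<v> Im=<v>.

Re=0.2480 Im=-0.2020

Need the full column D^4_{m',-2} for m'=−4..4 at α=5.8499, β=1.8025, γ=3.7276.
cos(β/2)=0.620630, sin(β/2)=0.784103
d^4_{-4,-2}: single k=2 term ⇒ +0.185919;  D = +0.157409-0.098935i
d^4_{-3,-2}: k∈[1..2] ⇒ +0.104056 -0.498276 = -0.394220;  D = -0.391003+0.050260i
d^4_{-2,-2}: k∈[0..2] ⇒ +0.022012 -0.421624 +0.841233 = +0.441621;  D = +0.421180+0.132803i
d^4_{-1,-2}: k∈[0..2] ⇒ -0.117989 +0.941653 -1.002029 = -0.178365;  D = -0.131869-0.120102i
d^4_{0,-2}: k∈[0..2] ⇒ +0.333323 -1.418780 +0.849233 = -0.236224;  D = -0.091725-0.217688i
d^4_{1,-2}: k∈[0..2] ⇒ -0.627769 +1.503044 -0.479824 = +0.395451;  D = -0.013642+0.395215i
d^4_{2,-2}: k∈[0..2] ⇒ +0.841233 -1.074204 +0.142885 = -0.090086;  D = +0.040621-0.080408i
d^4_{3,-2}: k∈[0..1] ⇒ -0.795336 +0.423165 = -0.372171;  D = +0.291780-0.231032i
d^4_{4,-2}: single k=0 term ⇒ +0.473680;  D = -0.460501+0.110955i
Y_4^{m'}(θ=0.9203,φ=3.6491) and Σ D·Y over m':
  (+0.1574-0.0989i)·(-0.0787-0.1591i)  (-0.3910+0.0503i)·(-0.0184+0.3815i)  (+0.4212+0.1328i)·(+0.1752-0.2820i)  (-0.1319-0.1201i)·(+0.0863-0.0480i)  (-0.0917-0.2177i)·(-0.3485+0.0000i)  (-0.0136+0.3952i)·(-0.0863-0.0480i)  (+0.0406-0.0804i)·(+0.1752+0.2820i)  (+0.2918-0.2310i)·(+0.0184+0.3815i)  (-0.4605+0.1110i)·(-0.0787+0.1591i)
Y_4^-2(R⁻¹ n̂) = +0.247993-0.202030i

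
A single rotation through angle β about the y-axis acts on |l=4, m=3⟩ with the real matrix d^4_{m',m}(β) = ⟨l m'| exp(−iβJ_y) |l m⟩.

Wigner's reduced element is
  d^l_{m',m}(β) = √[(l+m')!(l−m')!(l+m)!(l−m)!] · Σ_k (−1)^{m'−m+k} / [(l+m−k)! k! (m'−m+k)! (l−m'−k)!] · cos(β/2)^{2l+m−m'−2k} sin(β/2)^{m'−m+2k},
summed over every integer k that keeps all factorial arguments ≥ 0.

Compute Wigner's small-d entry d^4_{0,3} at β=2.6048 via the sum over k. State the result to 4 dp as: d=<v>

d^4_{0,3}(β=2.6048) via Wigner's sum:
With c≡cos(β/2)=0.265186 and s≡sin(β/2)=0.964197, N=[24·24·5040·1]^{1/2}=1703.830978
Admissible k: 3..4 (factorial args all ≥0)
  k=3: (−1)^0·1703.8310/(144)·0.2652^5·0.9642^3 = +0.013909
  k=4: (−1)^1·1703.8310/(144)·0.2652^3·0.9642^5 = -0.183884
d^4_{0,3}(2.6048) = +0.013909 -0.183884 = -0.169974

d=-0.1700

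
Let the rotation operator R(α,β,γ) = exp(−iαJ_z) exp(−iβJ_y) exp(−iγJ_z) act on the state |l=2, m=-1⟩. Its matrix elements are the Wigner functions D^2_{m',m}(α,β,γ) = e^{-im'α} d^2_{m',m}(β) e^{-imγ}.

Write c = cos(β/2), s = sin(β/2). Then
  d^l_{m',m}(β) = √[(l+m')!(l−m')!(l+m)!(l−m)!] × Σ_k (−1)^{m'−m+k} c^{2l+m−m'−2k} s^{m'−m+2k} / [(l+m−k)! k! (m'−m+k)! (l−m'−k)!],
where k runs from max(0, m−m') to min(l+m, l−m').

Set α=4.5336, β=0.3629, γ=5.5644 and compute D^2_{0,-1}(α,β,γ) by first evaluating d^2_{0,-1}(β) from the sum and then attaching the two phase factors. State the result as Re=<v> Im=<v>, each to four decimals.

Re=-0.3059 Im=0.2676

D^2_{0,-1}(4.5336,0.3629,5.5644) = e^{-i·0·4.5336}·d^2_{0,-1}(0.3629)·e^{-i·-1·5.5644}. Compute d first:
Half-angle: c=0.983583, s=0.180456. N=√(2·2·1·6)=4.898979
k: max(0,(-1)−(0))=0 … min(2+(-1),2−(0))=1
  k=0: (−1)^1·4.8990/(2)·0.9836^3·0.1805^1 = -0.420610
  k=1: (−1)^2·4.8990/(2)·0.9836^1·0.1805^3 = +0.014158
d^2_{0,-1}(0.3629) = -0.420610 +0.014158 = -0.406452
D = (+1.000000+0.000000i)·(-0.406452)·(+0.752606-0.658471i) = -0.305899+0.267637i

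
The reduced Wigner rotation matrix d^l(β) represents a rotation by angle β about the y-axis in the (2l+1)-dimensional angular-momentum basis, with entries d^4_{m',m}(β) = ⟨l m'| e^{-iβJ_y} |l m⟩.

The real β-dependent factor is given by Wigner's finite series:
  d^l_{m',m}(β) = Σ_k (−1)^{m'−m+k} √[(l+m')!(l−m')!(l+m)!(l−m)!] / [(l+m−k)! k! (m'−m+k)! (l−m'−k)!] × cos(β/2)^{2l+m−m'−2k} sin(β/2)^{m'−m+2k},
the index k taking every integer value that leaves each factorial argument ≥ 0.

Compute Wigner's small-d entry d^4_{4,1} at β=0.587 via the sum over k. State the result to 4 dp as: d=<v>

d^4_{4,1}(β=0.587) via Wigner's sum:
With c≡cos(β/2)=0.957237 and s≡sin(β/2)=0.289304, N=[40320·1·120·6]^{1/2}=5387.986637
k: max(0,(1)−(4))=0 … min(4+(1),4−(4))=0
  k=0: (−1)^3·5387.9866/(720)·0.9572^5·0.2893^3 = -0.145632
d^4_{4,1}(0.587) = -0.145632

d=-0.1456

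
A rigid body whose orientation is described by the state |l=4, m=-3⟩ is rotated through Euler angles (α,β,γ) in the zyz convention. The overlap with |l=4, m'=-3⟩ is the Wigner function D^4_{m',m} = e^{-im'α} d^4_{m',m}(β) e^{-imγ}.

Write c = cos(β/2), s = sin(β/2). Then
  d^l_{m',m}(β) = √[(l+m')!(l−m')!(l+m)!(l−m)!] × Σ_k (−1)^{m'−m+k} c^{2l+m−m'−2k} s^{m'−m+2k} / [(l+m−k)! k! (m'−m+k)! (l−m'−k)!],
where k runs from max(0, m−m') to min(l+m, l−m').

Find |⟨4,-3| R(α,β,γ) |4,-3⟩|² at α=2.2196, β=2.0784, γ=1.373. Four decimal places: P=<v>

Split into d^4_{-3,-3}(β=2.0784) × two z-phases.
Half-angle: c=0.506910, s=0.861999. N=√(1·5040·1·5040)=5040.000000
Admissible k: 0..1 (factorial args all ≥0)
  k=0: (−1)^0·5040.0000/(5040)·0.5069^8·0.8620^0 = +0.004360
  k=1: (−1)^1·5040.0000/(720)·0.5069^6·0.8620^2 = -0.088246
d^4_{-3,-3}(2.0784) = +0.004360 -0.088246 = -0.083887
|D^4_{-3,-3}|² = |d^4_{-3,-3}(β)|² = (-0.083887)² = 0.007037 (the z-rotation phases have unit modulus)

P=0.0070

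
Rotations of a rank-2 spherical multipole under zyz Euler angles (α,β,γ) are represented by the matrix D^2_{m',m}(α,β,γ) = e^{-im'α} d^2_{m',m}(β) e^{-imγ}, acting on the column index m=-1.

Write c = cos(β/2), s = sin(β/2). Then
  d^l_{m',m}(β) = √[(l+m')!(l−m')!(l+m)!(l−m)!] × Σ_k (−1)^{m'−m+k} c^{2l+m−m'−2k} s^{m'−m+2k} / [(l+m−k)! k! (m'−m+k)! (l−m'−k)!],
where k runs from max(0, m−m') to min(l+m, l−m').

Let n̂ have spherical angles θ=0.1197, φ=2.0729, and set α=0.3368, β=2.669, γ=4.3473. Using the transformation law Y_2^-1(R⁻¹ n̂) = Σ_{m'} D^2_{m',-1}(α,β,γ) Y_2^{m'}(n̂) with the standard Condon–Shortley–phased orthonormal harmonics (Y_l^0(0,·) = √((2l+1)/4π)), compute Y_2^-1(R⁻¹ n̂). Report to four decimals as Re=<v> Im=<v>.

Re=-0.0311 Im=-0.3090

Need the full column D^2_{m',-1} for m'=−2..2 at α=0.3368, β=2.669, γ=4.3473.
cos(β/2)=0.234103, sin(β/2)=0.972212
d^2_{-2,-1}: single k=1 term ⇒ +0.024947;  D = +0.007575-0.023769i
d^2_{-1,-1}: k∈[0..1] ⇒ +0.003004 -0.155403 = -0.152399;  D = +0.004311+0.152338i
d^2_{0,-1}: k∈[0..1] ⇒ -0.030553 +0.526946 = +0.496392;  D = -0.177228-0.463676i
d^2_{1,-1}: k∈[0..1] ⇒ +0.155403 -0.893395 = -0.737992;  D = +0.476493+0.563548i
d^2_{2,-1}: single k=0 term ⇒ -0.430250;  D = +0.370763+0.218287i
Y_2^{m'}(θ=0.1197,φ=2.0729) and Σ D·Y over m':
  (+0.0076-0.0238i)·(-0.0030+0.0046i)  (+0.0043+0.1523i)·(-0.0441-0.0803i)  (-0.1772-0.4637i)·(+0.6173+0.0000i)  (+0.4765+0.5635i)·(+0.0441-0.0803i)  (+0.3708+0.2183i)·(-0.0030-0.0046i)
Y_2^-1(R⁻¹ n̂) = -0.031103-0.308962i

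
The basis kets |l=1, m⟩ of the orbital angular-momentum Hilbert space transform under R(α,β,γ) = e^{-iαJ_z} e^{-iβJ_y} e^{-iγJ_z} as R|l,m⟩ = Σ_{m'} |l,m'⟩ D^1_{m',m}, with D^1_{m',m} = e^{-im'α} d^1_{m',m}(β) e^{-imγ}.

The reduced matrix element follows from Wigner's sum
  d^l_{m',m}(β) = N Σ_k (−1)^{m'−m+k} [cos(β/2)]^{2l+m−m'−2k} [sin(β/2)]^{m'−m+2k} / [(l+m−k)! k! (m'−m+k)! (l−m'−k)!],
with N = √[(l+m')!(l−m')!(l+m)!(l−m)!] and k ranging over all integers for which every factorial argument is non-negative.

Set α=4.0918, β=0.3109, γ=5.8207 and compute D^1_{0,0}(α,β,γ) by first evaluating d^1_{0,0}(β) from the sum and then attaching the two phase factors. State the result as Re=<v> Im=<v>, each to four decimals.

Re=0.9521 Im=0.0000

D^1_{0,0}(4.0918,0.3109,5.8207) = e^{-i·0·4.0918}·d^1_{0,0}(0.3109)·e^{-i·0·5.8207}. Compute d first:
Half-angle: c=0.987942, s=0.154825. N=√(1·1·1·1)=1.000000
The bounds max(0,m−m')=0 and min(l+m,l−m')=1 give 2 terms
  k=0: (−1)^0·1.0000/(1)·0.9879^2·0.1548^0 = +0.976029
  k=1: (−1)^1·1.0000/(1)·0.9879^0·0.1548^2 = -0.023971
d^1_{0,0}(0.3109) = +0.976029 -0.023971 = +0.952059
D = (+1.000000+0.000000i)·(+0.952059)·(+1.000000+0.000000i) = +0.952059+0.000000i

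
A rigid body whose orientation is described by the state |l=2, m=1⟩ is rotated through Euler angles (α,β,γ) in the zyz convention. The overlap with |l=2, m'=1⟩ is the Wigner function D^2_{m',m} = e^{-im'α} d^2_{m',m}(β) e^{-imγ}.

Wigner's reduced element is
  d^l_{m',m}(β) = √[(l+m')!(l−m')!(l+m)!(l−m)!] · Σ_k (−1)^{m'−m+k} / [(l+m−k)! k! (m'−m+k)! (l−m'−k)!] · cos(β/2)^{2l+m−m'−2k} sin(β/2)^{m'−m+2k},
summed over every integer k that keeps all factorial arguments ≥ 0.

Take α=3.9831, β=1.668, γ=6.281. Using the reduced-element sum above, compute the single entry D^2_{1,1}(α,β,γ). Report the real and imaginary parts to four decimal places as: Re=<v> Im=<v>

Split into d^2_{1,1}(β=1.668) × two z-phases.
c=cos(1.668/2)=0.671919, s=sin(1.668/2)=0.740625; N=√[6·1·6·1]=6.000000
k: max(0,(1)−(1))=0 … min(2+(1),2−(1))=1
  k=0: (−1)^0·6.0000/(6)·0.6719^4·0.7406^0 = +0.203829
  k=1: (−1)^1·6.0000/(2)·0.6719^2·0.7406^2 = -0.742936
d^2_{1,1}(1.668) = +0.203829 -0.742936 = -0.539107
D = (-0.666340+0.745648i)·(-0.539107)·(+0.999998+0.002185i) = +0.360106-0.401198i

Re=0.3601 Im=-0.4012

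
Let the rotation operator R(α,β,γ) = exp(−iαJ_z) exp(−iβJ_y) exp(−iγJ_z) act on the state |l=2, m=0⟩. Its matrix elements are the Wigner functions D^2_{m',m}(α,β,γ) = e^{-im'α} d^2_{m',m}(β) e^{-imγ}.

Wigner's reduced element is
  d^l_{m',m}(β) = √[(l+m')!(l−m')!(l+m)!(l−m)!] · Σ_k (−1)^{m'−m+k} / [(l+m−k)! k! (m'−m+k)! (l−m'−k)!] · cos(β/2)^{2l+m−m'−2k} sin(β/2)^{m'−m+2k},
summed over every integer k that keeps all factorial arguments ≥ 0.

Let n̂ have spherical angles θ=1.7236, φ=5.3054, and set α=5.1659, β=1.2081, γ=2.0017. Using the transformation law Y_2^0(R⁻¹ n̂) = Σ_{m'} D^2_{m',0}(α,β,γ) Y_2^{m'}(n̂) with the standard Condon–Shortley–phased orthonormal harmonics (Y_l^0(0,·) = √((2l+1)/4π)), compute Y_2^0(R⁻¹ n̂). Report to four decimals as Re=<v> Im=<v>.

Re=0.3861 Im=0.0000

Need the full column D^2_{m',0} for m'=−2..2 at α=5.1659, β=1.2081, γ=2.0017.
cos(β/2)=0.823042, sin(β/2)=0.567980
d^2_{-2,0}: single k=2 term ⇒ +0.535287;  D = -0.329787-0.421631i
d^2_{-1,0}: k∈[1..2] ⇒ +0.775667 -0.369401 = +0.406266;  D = +0.177995-0.365198i
d^2_{0,0}: k∈[0..2] ⇒ +0.458868 -0.874119 +0.104072 = -0.311179;  D = -0.311179+0.000000i
d^2_{1,0}: k∈[0..1] ⇒ -0.775667 +0.369401 = -0.406266;  D = -0.177995-0.365198i
d^2_{2,0}: single k=0 term ⇒ +0.535287;  D = -0.329787+0.421631i
Y_2^{m'}(θ=1.7236,φ=5.3054) and Σ D·Y over m':
  (-0.3298-0.4216i)·(-0.1416+0.3497i)  (+0.1780-0.3652i)·(-0.0650-0.0964i)  (-0.3112+0.0000i)·(-0.2935+0.0000i)  (-0.1780-0.3652i)·(+0.0650-0.0964i)  (-0.3298+0.4216i)·(-0.1416-0.3497i)
Y_2^0(R⁻¹ n̂) = +0.386141+0.000000i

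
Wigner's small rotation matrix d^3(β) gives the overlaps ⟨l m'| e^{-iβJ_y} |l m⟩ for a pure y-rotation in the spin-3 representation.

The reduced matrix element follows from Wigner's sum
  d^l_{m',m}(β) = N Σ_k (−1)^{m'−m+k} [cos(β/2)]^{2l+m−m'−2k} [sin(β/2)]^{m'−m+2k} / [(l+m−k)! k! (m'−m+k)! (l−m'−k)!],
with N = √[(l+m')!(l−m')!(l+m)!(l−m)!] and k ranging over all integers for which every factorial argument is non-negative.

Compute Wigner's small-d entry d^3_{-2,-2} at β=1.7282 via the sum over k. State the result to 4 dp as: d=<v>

d^3_{-2,-2}(β=1.7282) via Wigner's sum:
Half-angle: c=0.649325, s=0.760511. N=√(1·120·1·120)=120.000000
Admissible k: 0..1 (factorial args all ≥0)
  k=0: (−1)^0·120.0000/(120)·0.6493^6·0.7605^0 = +0.074950
  k=1: (−1)^1·120.0000/(24)·0.6493^4·0.7605^2 = -0.514078
d^3_{-2,-2}(1.7282) = +0.074950 -0.514078 = -0.439128

d=-0.4391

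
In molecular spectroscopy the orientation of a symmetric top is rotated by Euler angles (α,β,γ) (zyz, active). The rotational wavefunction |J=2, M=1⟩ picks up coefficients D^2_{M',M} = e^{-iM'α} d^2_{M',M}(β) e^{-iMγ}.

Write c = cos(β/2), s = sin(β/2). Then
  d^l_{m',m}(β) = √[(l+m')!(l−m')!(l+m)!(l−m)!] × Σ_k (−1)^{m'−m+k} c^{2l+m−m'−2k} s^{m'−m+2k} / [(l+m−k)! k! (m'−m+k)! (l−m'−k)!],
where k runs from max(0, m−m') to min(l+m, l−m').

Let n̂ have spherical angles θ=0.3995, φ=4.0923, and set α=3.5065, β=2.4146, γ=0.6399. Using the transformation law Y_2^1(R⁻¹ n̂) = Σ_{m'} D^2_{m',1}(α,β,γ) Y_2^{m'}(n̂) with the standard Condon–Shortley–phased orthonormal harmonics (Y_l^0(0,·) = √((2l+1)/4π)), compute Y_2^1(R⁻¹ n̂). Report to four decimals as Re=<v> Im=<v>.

Re=-0.2035 Im=0.2494

Need the full column D^2_{m',1} for m'=−2..2 at α=3.5065, β=2.4146, γ=0.6399.
cos(β/2)=0.355544, sin(β/2)=0.934659
d^2_{-2,1}: single k=3 term ⇒ +0.580609;  D = +0.578264+0.052135i
d^2_{-1,1}: k∈[2..3] ⇒ +0.331295 -0.763156 = -0.431861;  D = +0.415635-0.117267i
d^2_{0,1}: k∈[1..2] ⇒ +0.102899 -0.711098 = -0.608199;  D = -0.487870+0.363165i
d^2_{1,1}: k∈[0..1] ⇒ +0.015980 -0.331295 = -0.315315;  D = +0.169088-0.266145i
d^2_{2,1}: single k=0 term ⇒ -0.084016;  D = -0.016781+0.082324i
Y_2^{m'}(θ=0.3995,φ=4.0923) and Σ D·Y over m':
  (+0.5783+0.0521i)·(-0.0190-0.0553i)  (+0.4156-0.1173i)·(-0.1609+0.2253i)  (-0.4879+0.3632i)·(+0.4876+0.0000i)  (+0.1691-0.2661i)·(+0.1609+0.2253i)  (-0.0168+0.0823i)·(-0.0190+0.0553i)
Y_2^1(R⁻¹ n̂) = -0.203507+0.249434i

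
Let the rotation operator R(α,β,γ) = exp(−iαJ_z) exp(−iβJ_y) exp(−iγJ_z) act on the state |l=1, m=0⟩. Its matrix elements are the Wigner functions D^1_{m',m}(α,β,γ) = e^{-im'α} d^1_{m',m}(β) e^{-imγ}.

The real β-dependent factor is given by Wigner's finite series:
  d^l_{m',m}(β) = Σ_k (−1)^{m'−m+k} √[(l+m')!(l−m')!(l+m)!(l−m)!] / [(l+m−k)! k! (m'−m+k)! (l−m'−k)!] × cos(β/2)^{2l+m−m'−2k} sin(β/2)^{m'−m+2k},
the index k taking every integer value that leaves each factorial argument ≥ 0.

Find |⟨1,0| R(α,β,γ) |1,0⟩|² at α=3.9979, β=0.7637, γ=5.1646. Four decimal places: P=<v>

Split into d^1_{0,0}(β=0.7637) × two z-phases.
Half-angle: c=0.927977, s=0.372638. N=√(1·1·1·1)=1.000000
k: max(0,(0)−(0))=0 … min(1+(0),1−(0))=1
  k=0: (−1)^0·1.0000/(1)·0.9280^2·0.3726^0 = +0.861141
  k=1: (−1)^1·1.0000/(1)·0.9280^0·0.3726^2 = -0.138859
d^1_{0,0}(0.7637) = +0.861141 -0.138859 = +0.722282
|D^1_{0,0}|² = |d^1_{0,0}(β)|² = (+0.722282)² = 0.521691 (the z-rotation phases have unit modulus)

P=0.5217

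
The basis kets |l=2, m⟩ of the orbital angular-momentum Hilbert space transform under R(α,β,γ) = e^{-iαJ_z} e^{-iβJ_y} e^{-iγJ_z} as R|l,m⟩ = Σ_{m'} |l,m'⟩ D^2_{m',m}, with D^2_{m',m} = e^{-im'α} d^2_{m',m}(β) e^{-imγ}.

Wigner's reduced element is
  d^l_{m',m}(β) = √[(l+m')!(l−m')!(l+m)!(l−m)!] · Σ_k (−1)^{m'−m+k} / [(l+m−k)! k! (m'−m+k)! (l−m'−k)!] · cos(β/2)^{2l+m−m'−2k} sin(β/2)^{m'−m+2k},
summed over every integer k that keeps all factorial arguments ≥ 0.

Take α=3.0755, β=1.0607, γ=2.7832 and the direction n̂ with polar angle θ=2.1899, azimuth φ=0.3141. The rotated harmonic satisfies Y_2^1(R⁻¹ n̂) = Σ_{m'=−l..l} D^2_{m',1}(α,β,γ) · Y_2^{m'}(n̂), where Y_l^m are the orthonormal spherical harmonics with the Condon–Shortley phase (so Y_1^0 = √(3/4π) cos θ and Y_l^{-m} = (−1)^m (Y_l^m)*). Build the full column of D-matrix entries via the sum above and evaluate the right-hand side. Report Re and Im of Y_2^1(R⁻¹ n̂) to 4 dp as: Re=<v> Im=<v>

Need the full column D^2_{m',1} for m'=−2..2 at α=3.0755, β=1.0607, γ=2.7832.
cos(β/2)=0.862630, sin(β/2)=0.505835
d^2_{-2,1}: single k=3 term ⇒ +0.223297;  D = -0.217608-0.050082i
d^2_{-1,1}: k∈[2..3] ⇒ +0.571201 -0.065469 = +0.505732;  D = +0.484280+0.145729i
d^2_{0,1}: k∈[1..2] ⇒ +0.795350 -0.273481 = +0.521869;  D = -0.488711-0.183056i
d^2_{1,1}: k∈[0..1] ⇒ +0.553730 -0.571201 = -0.017470;  D = -0.015920-0.007195i
d^2_{2,1}: single k=0 term ⇒ -0.649401;  D = +0.572811+0.305956i
Y_2^{m'}(θ=2.1899,φ=0.3141) and Σ D·Y over m':
  (-0.2176-0.0501i)·(+0.2073-0.1506i)  (+0.4843+0.1457i)·(-0.3472+0.1128i)  (-0.4887-0.1831i)·(+0.0032+0.0000i)  (-0.0159-0.0072i)·(+0.3472+0.1128i)  (+0.5728+0.3060i)·(+0.2073+0.1506i)
Y_2^1(R⁻¹ n̂) = -0.170879+0.171184i

Re=-0.1709 Im=0.1712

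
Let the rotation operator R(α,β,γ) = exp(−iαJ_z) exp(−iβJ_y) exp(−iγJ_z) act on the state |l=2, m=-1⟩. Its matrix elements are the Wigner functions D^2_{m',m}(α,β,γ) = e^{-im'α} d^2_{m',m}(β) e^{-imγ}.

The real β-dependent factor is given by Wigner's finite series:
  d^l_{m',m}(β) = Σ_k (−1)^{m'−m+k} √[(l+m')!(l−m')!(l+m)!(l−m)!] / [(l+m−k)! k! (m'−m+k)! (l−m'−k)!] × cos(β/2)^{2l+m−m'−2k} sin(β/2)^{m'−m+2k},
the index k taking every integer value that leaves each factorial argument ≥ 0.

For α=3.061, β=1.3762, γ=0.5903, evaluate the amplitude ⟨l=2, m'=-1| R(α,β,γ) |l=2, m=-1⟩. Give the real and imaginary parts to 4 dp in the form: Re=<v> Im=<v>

Re=0.3194 Im=0.1785

D^2_{-1,-1}(3.061,1.3762,0.5903) = e^{-i·-1·3.061}·d^2_{-1,-1}(1.3762)·e^{-i·-1·0.5903}. Compute d first:
With c≡cos(β/2)=0.772454 and s≡sin(β/2)=0.635071, N=[1·6·1·6]^{1/2}=6.000000
Admissible k: 0..1 (factorial args all ≥0)
  k=0: (−1)^0·6.0000/(6)·0.7725^4·0.6351^0 = +0.356033
  k=1: (−1)^1·6.0000/(2)·0.7725^2·0.6351^2 = -0.721956
d^2_{-1,-1}(1.3762) = +0.356033 -0.721956 = -0.365923
D = (-0.996754+0.080505i)·(-0.365923)·(+0.830774+0.556610i) = +0.319409+0.178542i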